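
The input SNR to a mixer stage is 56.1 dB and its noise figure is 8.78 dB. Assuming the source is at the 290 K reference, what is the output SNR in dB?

47.32 dB

By definition F = SNR_in/SNR_out, so in dB: SNR_out = SNR_in − NF
SNR_out = 56.1 − 8.78 = 47.32 dB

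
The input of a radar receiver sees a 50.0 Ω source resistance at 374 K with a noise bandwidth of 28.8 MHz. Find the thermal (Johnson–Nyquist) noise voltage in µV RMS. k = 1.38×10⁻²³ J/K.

V_n = √(4kTRB)
4kTRB = 4 × 1.38×10⁻²³ × 374 × 5.00×10¹ × 2.88×10⁷ = 2.97×10⁻¹¹ V²
V_n = √(2.97×10⁻¹¹) = 5.45×10⁻⁶ V = 5.45 µV

5.45 µV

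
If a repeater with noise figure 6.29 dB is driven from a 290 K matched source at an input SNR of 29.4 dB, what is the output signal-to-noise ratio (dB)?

23.11 dB

By definition F = SNR_in/SNR_out, so in dB: SNR_out = SNR_in − NF
SNR_out = 29.4 − 6.29 = 23.11 dB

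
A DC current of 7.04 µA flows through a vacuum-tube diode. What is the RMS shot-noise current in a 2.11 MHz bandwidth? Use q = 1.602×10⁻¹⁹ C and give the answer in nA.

2.18 nA

I_n = √(2qI·B)
2qI·B = 2 × 1.602×10⁻¹⁹ × 7.04×10⁻⁶ × 2.11×10⁶ = 4.76×10⁻¹⁸ A²
I_n = √(4.76×10⁻¹⁸) = 2.18×10⁻⁹ A = 2.18 nA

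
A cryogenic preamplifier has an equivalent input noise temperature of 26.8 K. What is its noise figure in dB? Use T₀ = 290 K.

0.384 dB

F = 1 + T_e/T₀ = 1 + 26.8/290 = 1.09241
NF = 10 log₁₀(1.09241) = 0.384 dB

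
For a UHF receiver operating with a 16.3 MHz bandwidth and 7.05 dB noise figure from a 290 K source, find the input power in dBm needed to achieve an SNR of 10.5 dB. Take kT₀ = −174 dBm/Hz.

−84.3 dBm

Sensitivity = −174 + 10 log₁₀(B) + NF + SNR_min
= −174 + 72.12 + 7.05 + 10.5
= −84.33 dBm → −84.3 dBm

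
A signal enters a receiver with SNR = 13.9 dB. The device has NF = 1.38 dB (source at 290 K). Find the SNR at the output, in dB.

12.52 dB

By definition F = SNR_in/SNR_out, so in dB: SNR_out = SNR_in − NF
SNR_out = 13.9 − 1.38 = 12.52 dB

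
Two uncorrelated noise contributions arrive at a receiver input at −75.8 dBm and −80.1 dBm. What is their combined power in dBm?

−74.4 dBm

Convert to linear, add, convert back:
P₁ = 2.63×10⁻¹¹ W, P₂ = 9.77×10⁻¹² W
P_tot = 3.61×10⁻¹¹ W → 10 log₁₀(P_tot / 10⁻³) = −74.4 dBm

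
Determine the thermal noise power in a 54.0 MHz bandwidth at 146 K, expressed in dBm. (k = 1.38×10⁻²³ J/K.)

−99.6 dBm

P_n = kTB = 1.38×10⁻²³ × 146 × 5.40×10⁷ = 1.09×10⁻¹³ W
In dBm: 10 log₁₀(1.09×10⁻¹³ / 10⁻³) = −99.6 dBm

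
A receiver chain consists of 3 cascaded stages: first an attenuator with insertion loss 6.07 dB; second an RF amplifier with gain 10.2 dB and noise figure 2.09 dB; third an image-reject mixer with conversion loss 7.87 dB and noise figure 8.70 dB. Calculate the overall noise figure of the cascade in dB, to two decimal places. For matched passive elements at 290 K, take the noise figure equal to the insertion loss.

9.55 dB

Convert to linear (a loss of L dB is a gain of −L dB): F_i = 10^(NF_i/10), G_i = 10^(G_i,dB/10)
  Stage 1: F_1 = 10^(6.07/10) = 4.046, G_1 = 10^(−6.07/10) = 0.2472
  Stage 2: F_2 = 10^(2.09/10) = 1.618, G_2 = 10^(10.2/10) = 10.47
  Stage 3: F_3 = 10^(8.70/10) = 7.413, G_3 = 10^(−7.87/10) = 0.1633
Friis cascade:
  F = 4.046 + (1.618 − 1)/0.2472 + (7.413 − 1)/2.588 = 9.024
NF = 10 log₁₀(9.024) = 9.55 dB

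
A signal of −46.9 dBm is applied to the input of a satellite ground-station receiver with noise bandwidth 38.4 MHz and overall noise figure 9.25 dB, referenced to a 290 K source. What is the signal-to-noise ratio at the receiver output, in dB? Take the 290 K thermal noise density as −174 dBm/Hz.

42.0 dB

Noise floor: N = −174 + 10 log₁₀(B) + NF
10 log₁₀(3.84×10⁷) = 75.84 dB
N = −174 + 75.84 + 9.25 = −88.91 dBm
SNR = P_sig − N = −46.9 − (−88.91) = 42.01 dB → 42.0 dB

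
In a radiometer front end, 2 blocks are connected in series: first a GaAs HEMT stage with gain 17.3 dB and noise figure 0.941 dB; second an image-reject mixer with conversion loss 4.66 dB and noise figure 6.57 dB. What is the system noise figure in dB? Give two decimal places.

1.17 dB

Convert to linear (a loss of L dB is a gain of −L dB): F_i = 10^(NF_i/10), G_i = 10^(G_i,dB/10)
  Stage 1: F_1 = 10^(0.941/10) = 1.242, G_1 = 10^(17.3/10) = 53.70
  Stage 2: F_2 = 10^(6.57/10) = 4.539, G_2 = 10^(−4.66/10) = 0.3420
Friis cascade:
  F = 1.242 + (4.539 − 1)/53.70 = 1.308
NF = 10 log₁₀(1.308) = 1.17 dB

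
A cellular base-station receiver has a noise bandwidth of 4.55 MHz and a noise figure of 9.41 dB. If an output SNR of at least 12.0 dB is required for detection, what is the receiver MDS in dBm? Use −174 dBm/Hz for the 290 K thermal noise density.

−86.0 dBm

Sensitivity = −174 + 10 log₁₀(B) + NF + SNR_min
= −174 + 66.58 + 9.41 + 12.0
= −86.01 dBm → −86.0 dBm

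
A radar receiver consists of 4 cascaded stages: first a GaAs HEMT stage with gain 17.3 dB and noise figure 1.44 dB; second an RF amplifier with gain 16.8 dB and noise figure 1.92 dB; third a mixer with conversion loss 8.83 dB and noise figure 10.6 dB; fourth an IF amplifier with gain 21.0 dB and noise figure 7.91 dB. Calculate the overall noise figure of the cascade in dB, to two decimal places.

Convert to linear (a loss of L dB is a gain of −L dB): F_i = 10^(NF_i/10), G_i = 10^(G_i,dB/10)
  Stage 1: F_1 = 10^(1.44/10) = 1.393, G_1 = 10^(17.3/10) = 53.70
  Stage 2: F_2 = 10^(1.92/10) = 1.556, G_2 = 10^(16.8/10) = 47.86
  Stage 3: F_3 = 10^(10.6/10) = 11.48, G_3 = 10^(−8.83/10) = 0.1309
  Stage 4: F_4 = 10^(7.91/10) = 6.180, G_4 = 10^(21.0/10) = 125.9
Friis cascade:
  F = 1.393 + (1.556 − 1)/53.70 + (11.48 − 1)/2570 + (6.180 − 1)/336.5 = 1.423
NF = 10 log₁₀(1.423) = 1.53 dB

1.53 dB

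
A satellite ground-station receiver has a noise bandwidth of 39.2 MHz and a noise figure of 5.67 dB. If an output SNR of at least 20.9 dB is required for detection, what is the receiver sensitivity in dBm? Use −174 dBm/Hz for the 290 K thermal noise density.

Sensitivity = −174 + 10 log₁₀(B) + NF + SNR_min
= −174 + 75.93 + 5.67 + 20.9
= −71.50 dBm → −71.5 dBm

−71.5 dBm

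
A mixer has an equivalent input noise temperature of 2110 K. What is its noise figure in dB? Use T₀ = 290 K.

F = 1 + T_e/T₀ = 1 + 2110/290 = 8.27586
NF = 10 log₁₀(8.27586) = 9.18 dB

9.18 dB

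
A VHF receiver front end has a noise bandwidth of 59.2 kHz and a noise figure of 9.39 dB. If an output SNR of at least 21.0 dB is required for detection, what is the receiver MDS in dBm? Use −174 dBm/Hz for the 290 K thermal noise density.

−95.9 dBm

Sensitivity = −174 + 10 log₁₀(B) + NF + SNR_min
= −174 + 47.72 + 9.39 + 21.0
= −95.89 dBm → −95.9 dBm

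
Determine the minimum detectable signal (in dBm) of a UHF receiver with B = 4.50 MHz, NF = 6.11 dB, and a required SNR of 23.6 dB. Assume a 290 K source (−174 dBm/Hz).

Sensitivity = −174 + 10 log₁₀(B) + NF + SNR_min
= −174 + 66.53 + 6.11 + 23.6
= −77.76 dBm → −77.8 dBm

−77.8 dBm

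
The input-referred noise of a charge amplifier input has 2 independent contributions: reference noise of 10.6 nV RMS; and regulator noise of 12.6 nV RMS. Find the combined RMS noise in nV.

Uncorrelated sources add in power (mean-square): V_tot = √(ΣV_i²)
V_tot = √[(1.06×10⁻⁸)² + (1.26×10⁻⁸)²] = 1.65×10⁻⁸ V = 16.5 nV

16.5 nV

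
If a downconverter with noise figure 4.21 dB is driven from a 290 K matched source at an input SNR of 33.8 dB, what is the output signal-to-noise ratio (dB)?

29.59 dB

By definition F = SNR_in/SNR_out, so in dB: SNR_out = SNR_in − NF
SNR_out = 33.8 − 4.21 = 29.59 dB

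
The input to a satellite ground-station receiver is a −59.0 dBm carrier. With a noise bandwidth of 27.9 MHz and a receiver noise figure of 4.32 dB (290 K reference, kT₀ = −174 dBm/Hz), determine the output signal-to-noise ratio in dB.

Noise floor: N = −174 + 10 log₁₀(B) + NF
10 log₁₀(2.79×10⁷) = 74.46 dB
N = −174 + 74.46 + 4.32 = −95.22 dBm
SNR = P_sig − N = −59.0 − (−95.22) = 36.22 dB → 36.2 dB

36.2 dB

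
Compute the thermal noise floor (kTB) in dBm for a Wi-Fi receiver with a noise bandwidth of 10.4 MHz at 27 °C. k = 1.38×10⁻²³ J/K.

−103.7 dBm

T = 27 °C + 273.15 = 300.15 K
P_n = kTB = 1.38×10⁻²³ × 300.15 × 1.04×10⁷ = 4.31×10⁻¹⁴ W
In dBm: 10 log₁₀(4.31×10⁻¹⁴ / 10⁻³) = −103.7 dBm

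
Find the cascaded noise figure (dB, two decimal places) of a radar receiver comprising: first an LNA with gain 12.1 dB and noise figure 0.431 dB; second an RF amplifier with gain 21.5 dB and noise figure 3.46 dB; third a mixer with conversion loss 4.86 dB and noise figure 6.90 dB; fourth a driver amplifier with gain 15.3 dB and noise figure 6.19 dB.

Convert to linear (a loss of L dB is a gain of −L dB): F_i = 10^(NF_i/10), G_i = 10^(G_i,dB/10)
  Stage 1: F_1 = 10^(0.431/10) = 1.104, G_1 = 10^(12.1/10) = 16.22
  Stage 2: F_2 = 10^(3.46/10) = 2.218, G_2 = 10^(21.5/10) = 141.3
  Stage 3: F_3 = 10^(6.90/10) = 4.898, G_3 = 10^(−4.86/10) = 0.3266
  Stage 4: F_4 = 10^(6.19/10) = 4.159, G_4 = 10^(15.3/10) = 33.88
Friis cascade:
  F = 1.104 + (2.218 − 1)/16.22 + (4.898 − 1)/2291 + (4.159 − 1)/748.2 = 1.185
NF = 10 log₁₀(1.185) = 0.74 dB

0.74 dB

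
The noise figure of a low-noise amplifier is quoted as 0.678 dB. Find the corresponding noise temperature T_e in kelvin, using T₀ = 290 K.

F = 10^(0.678/10) = 1.16896
T_e = (F − 1)·T₀ = (1.16896 − 1) × 290 = 49.0 K

49.0 K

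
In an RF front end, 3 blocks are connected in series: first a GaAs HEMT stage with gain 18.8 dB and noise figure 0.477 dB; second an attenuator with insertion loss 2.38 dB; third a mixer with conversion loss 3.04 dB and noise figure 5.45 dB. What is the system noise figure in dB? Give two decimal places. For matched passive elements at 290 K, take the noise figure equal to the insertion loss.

0.73 dB

Convert to linear (a loss of L dB is a gain of −L dB): F_i = 10^(NF_i/10), G_i = 10^(G_i,dB/10)
  Stage 1: F_1 = 10^(0.477/10) = 1.116, G_1 = 10^(18.8/10) = 75.86
  Stage 2: F_2 = 10^(2.38/10) = 1.730, G_2 = 10^(−2.38/10) = 0.5781
  Stage 3: F_3 = 10^(5.45/10) = 3.508, G_3 = 10^(−3.04/10) = 0.4966
Friis cascade:
  F = 1.116 + (1.730 − 1)/75.86 + (3.508 − 1)/43.85 = 1.183
NF = 10 log₁₀(1.183) = 0.73 dB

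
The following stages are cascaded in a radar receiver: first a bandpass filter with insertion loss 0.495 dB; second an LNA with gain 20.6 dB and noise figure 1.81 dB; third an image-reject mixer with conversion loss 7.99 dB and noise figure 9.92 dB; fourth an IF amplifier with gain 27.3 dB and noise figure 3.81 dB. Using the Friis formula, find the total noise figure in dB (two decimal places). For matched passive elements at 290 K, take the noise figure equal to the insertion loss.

Convert to linear (a loss of L dB is a gain of −L dB): F_i = 10^(NF_i/10), G_i = 10^(G_i,dB/10)
  Stage 1: F_1 = 10^(0.495/10) = 1.121, G_1 = 10^(−0.495/10) = 0.8923
  Stage 2: F_2 = 10^(1.81/10) = 1.517, G_2 = 10^(20.6/10) = 114.8
  Stage 3: F_3 = 10^(9.92/10) = 9.817, G_3 = 10^(−7.99/10) = 0.1589
  Stage 4: F_4 = 10^(3.81/10) = 2.404, G_4 = 10^(27.3/10) = 537.0
Friis cascade:
  F = 1.121 + (1.517 − 1)/0.8923 + (9.817 − 1)/102.4 + (2.404 − 1)/16.27 = 1.873
NF = 10 log₁₀(1.873) = 2.72 dB

2.72 dB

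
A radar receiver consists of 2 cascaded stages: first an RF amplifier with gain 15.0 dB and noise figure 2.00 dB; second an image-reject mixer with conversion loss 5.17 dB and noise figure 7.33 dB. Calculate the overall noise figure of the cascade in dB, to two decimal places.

Convert to linear (a loss of L dB is a gain of −L dB): F_i = 10^(NF_i/10), G_i = 10^(G_i,dB/10)
  Stage 1: F_1 = 10^(2.00/10) = 1.585, G_1 = 10^(15.0/10) = 31.62
  Stage 2: F_2 = 10^(7.33/10) = 5.408, G_2 = 10^(−5.17/10) = 0.3041
Friis cascade:
  F = 1.585 + (5.408 − 1)/31.62 = 1.724
NF = 10 log₁₀(1.724) = 2.37 dB

2.37 dB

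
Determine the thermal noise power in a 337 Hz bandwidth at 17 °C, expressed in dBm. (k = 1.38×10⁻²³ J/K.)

−148.7 dBm

T = 17 °C + 273.15 = 290.15 K
P_n = kTB = 1.38×10⁻²³ × 290.15 × 3.37×10² = 1.35×10⁻¹⁸ W
In dBm: 10 log₁₀(1.35×10⁻¹⁸ / 10⁻³) = −148.7 dBm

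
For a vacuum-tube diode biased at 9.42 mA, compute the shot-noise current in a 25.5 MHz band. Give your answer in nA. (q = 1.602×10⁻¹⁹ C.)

277 nA

I_n = √(2qI·B)
2qI·B = 2 × 1.602×10⁻¹⁹ × 9.42×10⁻³ × 2.55×10⁷ = 7.70×10⁻¹⁴ A²
I_n = √(7.70×10⁻¹⁴) = 2.77×10⁻⁷ A = 277 nA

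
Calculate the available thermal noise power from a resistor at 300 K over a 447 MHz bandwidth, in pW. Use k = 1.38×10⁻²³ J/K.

P_n = kTB = 1.38×10⁻²³ × 300 × 4.47×10⁸ = 1.85×10⁻¹² W = 1.85 pW

1.85 pW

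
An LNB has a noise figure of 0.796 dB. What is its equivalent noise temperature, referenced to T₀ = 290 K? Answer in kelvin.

58.3 K

F = 10^(0.796/10) = 1.20116
T_e = (F − 1)·T₀ = (1.20116 − 1) × 290 = 58.3 K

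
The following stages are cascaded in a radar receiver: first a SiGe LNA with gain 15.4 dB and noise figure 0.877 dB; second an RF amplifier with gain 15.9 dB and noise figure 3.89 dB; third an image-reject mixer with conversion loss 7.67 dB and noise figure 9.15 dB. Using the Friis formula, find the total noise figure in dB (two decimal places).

1.04 dB

Convert to linear (a loss of L dB is a gain of −L dB): F_i = 10^(NF_i/10), G_i = 10^(G_i,dB/10)
  Stage 1: F_1 = 10^(0.877/10) = 1.224, G_1 = 10^(15.4/10) = 34.67
  Stage 2: F_2 = 10^(3.89/10) = 2.449, G_2 = 10^(15.9/10) = 38.90
  Stage 3: F_3 = 10^(9.15/10) = 8.222, G_3 = 10^(−7.67/10) = 0.1710
Friis cascade:
  F = 1.224 + (2.449 − 1)/34.67 + (8.222 − 1)/1349 = 1.271
NF = 10 log₁₀(1.271) = 1.04 dB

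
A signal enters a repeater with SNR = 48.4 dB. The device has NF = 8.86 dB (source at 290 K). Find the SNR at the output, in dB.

By definition F = SNR_in/SNR_out, so in dB: SNR_out = SNR_in − NF
SNR_out = 48.4 − 8.86 = 39.54 dB

39.54 dB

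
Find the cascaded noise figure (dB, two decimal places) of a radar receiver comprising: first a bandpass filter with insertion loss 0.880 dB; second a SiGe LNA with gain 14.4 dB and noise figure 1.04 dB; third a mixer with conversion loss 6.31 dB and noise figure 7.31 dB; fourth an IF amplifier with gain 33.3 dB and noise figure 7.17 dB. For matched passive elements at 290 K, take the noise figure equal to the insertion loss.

Convert to linear (a loss of L dB is a gain of −L dB): F_i = 10^(NF_i/10), G_i = 10^(G_i,dB/10)
  Stage 1: F_1 = 10^(0.880/10) = 1.225, G_1 = 10^(−0.880/10) = 0.8166
  Stage 2: F_2 = 10^(1.04/10) = 1.271, G_2 = 10^(14.4/10) = 27.54
  Stage 3: F_3 = 10^(7.31/10) = 5.383, G_3 = 10^(−6.31/10) = 0.2339
  Stage 4: F_4 = 10^(7.17/10) = 5.212, G_4 = 10^(33.3/10) = 2138
Friis cascade:
  F = 1.225 + (1.271 − 1)/0.8166 + (5.383 − 1)/22.49 + (5.212 − 1)/5.260 = 2.552
NF = 10 log₁₀(2.552) = 4.07 dB

4.07 dB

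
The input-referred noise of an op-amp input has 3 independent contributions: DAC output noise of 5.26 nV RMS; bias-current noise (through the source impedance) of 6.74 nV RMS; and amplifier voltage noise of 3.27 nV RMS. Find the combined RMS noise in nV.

9.15 nV

Uncorrelated sources add in power (mean-square): V_tot = √(ΣV_i²)
V_tot = √[(5.26×10⁻⁹)² + (6.74×10⁻⁹)² + (3.27×10⁻⁹)²] = 9.15×10⁻⁹ V = 9.15 nV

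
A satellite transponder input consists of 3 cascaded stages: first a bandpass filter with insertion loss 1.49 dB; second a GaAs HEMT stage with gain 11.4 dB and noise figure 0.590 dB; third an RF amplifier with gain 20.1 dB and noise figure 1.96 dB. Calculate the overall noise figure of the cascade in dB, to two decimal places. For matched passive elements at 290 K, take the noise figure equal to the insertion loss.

Convert to linear (a loss of L dB is a gain of −L dB): F_i = 10^(NF_i/10), G_i = 10^(G_i,dB/10)
  Stage 1: F_1 = 10^(1.49/10) = 1.409, G_1 = 10^(−1.49/10) = 0.7096
  Stage 2: F_2 = 10^(0.590/10) = 1.146, G_2 = 10^(11.4/10) = 13.80
  Stage 3: F_3 = 10^(1.96/10) = 1.570, G_3 = 10^(20.1/10) = 102.3
Friis cascade:
  F = 1.409 + (1.146 − 1)/0.7096 + (1.570 − 1)/9.795 = 1.673
NF = 10 log₁₀(1.673) = 2.23 dB

2.23 dB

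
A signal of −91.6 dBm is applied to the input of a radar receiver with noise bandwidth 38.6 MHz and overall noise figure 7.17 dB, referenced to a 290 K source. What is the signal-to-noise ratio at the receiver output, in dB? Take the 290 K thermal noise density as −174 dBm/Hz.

Noise floor: N = −174 + 10 log₁₀(B) + NF
10 log₁₀(3.86×10⁷) = 75.87 dB
N = −174 + 75.87 + 7.17 = −90.96 dBm
SNR = P_sig − N = −91.6 − (−90.96) = −0.64 dB → −0.6 dB

−0.6 dB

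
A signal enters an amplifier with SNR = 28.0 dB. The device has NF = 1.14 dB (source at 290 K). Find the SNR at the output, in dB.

By definition F = SNR_in/SNR_out, so in dB: SNR_out = SNR_in − NF
SNR_out = 28.0 − 1.14 = 26.86 dB

26.86 dB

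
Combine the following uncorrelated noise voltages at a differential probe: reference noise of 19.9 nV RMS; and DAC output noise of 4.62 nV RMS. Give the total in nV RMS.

Uncorrelated sources add in power (mean-square): V_tot = √(ΣV_i²)
V_tot = √[(1.99×10⁻⁸)² + (4.62×10⁻⁹)²] = 2.04×10⁻⁸ V = 20.4 nV

20.4 nV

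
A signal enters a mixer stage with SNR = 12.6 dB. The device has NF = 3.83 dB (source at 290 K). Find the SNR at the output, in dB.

8.77 dB

By definition F = SNR_in/SNR_out, so in dB: SNR_out = SNR_in − NF
SNR_out = 12.6 − 3.83 = 8.77 dB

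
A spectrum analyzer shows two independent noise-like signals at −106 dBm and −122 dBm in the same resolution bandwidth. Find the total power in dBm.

−105.9 dBm

Convert to linear, add, convert back:
P₁ = 2.51×10⁻¹⁴ W, P₂ = 6.31×10⁻¹⁶ W
P_tot = 2.57×10⁻¹⁴ W → 10 log₁₀(P_tot / 10⁻³) = −105.9 dBm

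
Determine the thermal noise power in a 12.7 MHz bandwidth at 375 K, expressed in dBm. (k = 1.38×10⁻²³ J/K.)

−101.8 dBm

P_n = kTB = 1.38×10⁻²³ × 375 × 1.27×10⁷ = 6.57×10⁻¹⁴ W
In dBm: 10 log₁₀(6.57×10⁻¹⁴ / 10⁻³) = −101.8 dBm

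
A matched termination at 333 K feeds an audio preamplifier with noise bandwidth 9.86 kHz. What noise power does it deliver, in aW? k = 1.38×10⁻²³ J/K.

P_n = kTB = 1.38×10⁻²³ × 333 × 9.86×10³ = 4.53×10⁻¹⁷ W = 45.3 aW

45.3 aW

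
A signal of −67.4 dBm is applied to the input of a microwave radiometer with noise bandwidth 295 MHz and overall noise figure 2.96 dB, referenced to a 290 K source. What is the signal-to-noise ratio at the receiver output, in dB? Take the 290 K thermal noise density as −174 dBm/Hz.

18.9 dB

Noise floor: N = −174 + 10 log₁₀(B) + NF
10 log₁₀(2.95×10⁸) = 84.7 dB
N = −174 + 84.7 + 2.96 = −86.34 dBm
SNR = P_sig − N = −67.4 − (−86.34) = 18.94 dB → 18.9 dB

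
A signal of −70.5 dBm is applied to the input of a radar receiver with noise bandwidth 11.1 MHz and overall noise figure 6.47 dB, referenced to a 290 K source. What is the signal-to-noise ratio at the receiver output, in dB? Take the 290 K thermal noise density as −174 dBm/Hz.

26.6 dB

Noise floor: N = −174 + 10 log₁₀(B) + NF
10 log₁₀(1.11×10⁷) = 70.45 dB
N = −174 + 70.45 + 6.47 = −97.08 dBm
SNR = P_sig − N = −70.5 − (−97.08) = 26.58 dB → 26.6 dB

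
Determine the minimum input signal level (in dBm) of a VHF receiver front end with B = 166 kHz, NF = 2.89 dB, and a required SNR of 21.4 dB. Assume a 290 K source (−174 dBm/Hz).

Sensitivity = −174 + 10 log₁₀(B) + NF + SNR_min
= −174 + 52.2 + 2.89 + 21.4
= −97.51 dBm → −97.5 dBm

−97.5 dBm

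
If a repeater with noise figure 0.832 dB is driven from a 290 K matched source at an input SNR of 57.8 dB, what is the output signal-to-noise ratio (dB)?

56.968 dB

By definition F = SNR_in/SNR_out, so in dB: SNR_out = SNR_in − NF
SNR_out = 57.8 − 0.832 = 56.968 dB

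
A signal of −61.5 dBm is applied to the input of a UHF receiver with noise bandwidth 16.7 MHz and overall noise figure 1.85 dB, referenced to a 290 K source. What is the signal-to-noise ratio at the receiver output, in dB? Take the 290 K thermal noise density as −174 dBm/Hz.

Noise floor: N = −174 + 10 log₁₀(B) + NF
10 log₁₀(1.67×10⁷) = 72.23 dB
N = −174 + 72.23 + 1.85 = −99.92 dBm
SNR = P_sig − N = −61.5 − (−99.92) = 38.42 dB → 38.4 dB

38.4 dB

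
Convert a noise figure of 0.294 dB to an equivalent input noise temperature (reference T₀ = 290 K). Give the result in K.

20.3 K

F = 10^(0.294/10) = 1.07004
T_e = (F − 1)·T₀ = (1.07004 − 1) × 290 = 20.3 K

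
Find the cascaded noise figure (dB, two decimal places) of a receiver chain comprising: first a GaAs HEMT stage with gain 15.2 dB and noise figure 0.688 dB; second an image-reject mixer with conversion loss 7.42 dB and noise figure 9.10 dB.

1.42 dB

Convert to linear (a loss of L dB is a gain of −L dB): F_i = 10^(NF_i/10), G_i = 10^(G_i,dB/10)
  Stage 1: F_1 = 10^(0.688/10) = 1.172, G_1 = 10^(15.2/10) = 33.11
  Stage 2: F_2 = 10^(9.10/10) = 8.128, G_2 = 10^(−7.42/10) = 0.1811
Friis cascade:
  F = 1.172 + (8.128 − 1)/33.11 = 1.387
NF = 10 log₁₀(1.387) = 1.42 dB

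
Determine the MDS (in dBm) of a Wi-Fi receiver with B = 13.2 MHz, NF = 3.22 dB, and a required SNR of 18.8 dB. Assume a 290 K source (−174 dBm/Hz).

Sensitivity = −174 + 10 log₁₀(B) + NF + SNR_min
= −174 + 71.21 + 3.22 + 18.8
= −80.77 dBm → −80.8 dBm

−80.8 dBm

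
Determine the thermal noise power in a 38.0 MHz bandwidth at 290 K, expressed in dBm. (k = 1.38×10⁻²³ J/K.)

P_n = kTB = 1.38×10⁻²³ × 290 × 3.80×10⁷ = 1.52×10⁻¹³ W
In dBm: 10 log₁₀(1.52×10⁻¹³ / 10⁻³) = −98.2 dBm

−98.2 dBm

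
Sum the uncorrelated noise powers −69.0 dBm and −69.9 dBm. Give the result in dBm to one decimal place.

Convert to linear, add, convert back:
P₁ = 1.26×10⁻¹⁰ W, P₂ = 1.02×10⁻¹⁰ W
P_tot = 2.28×10⁻¹⁰ W → 10 log₁₀(P_tot / 10⁻³) = −66.4 dBm

−66.4 dBm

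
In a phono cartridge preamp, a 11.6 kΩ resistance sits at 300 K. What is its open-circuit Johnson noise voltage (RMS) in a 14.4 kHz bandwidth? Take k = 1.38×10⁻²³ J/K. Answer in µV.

V_n = √(4kTRB)
4kTRB = 4 × 1.38×10⁻²³ × 300 × 1.16×10⁴ × 1.44×10⁴ = 2.77×10⁻¹² V²
V_n = √(2.77×10⁻¹²) = 1.66×10⁻⁶ V = 1.66 µV

1.66 µV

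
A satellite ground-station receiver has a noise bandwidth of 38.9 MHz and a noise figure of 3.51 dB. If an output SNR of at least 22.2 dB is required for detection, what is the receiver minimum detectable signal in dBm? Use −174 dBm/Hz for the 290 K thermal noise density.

−72.4 dBm

Sensitivity = −174 + 10 log₁₀(B) + NF + SNR_min
= −174 + 75.9 + 3.51 + 22.2
= −72.39 dBm → −72.4 dBm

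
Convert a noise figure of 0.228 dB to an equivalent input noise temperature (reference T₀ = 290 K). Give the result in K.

15.6 K

F = 10^(0.228/10) = 1.0539
T_e = (F − 1)·T₀ = (1.0539 − 1) × 290 = 15.6 K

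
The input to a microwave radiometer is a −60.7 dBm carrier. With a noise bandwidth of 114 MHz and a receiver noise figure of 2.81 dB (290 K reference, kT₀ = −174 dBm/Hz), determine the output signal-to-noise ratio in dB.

29.9 dB

Noise floor: N = −174 + 10 log₁₀(B) + NF
10 log₁₀(1.14×10⁸) = 80.57 dB
N = −174 + 80.57 + 2.81 = −90.62 dBm
SNR = P_sig − N = −60.7 − (−90.62) = 29.92 dB → 29.9 dB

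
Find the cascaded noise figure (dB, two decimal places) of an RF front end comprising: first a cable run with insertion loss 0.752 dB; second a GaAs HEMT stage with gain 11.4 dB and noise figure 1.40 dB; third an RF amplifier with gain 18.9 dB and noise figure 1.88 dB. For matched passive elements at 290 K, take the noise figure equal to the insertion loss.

Convert to linear (a loss of L dB is a gain of −L dB): F_i = 10^(NF_i/10), G_i = 10^(G_i,dB/10)
  Stage 1: F_1 = 10^(0.752/10) = 1.189, G_1 = 10^(−0.752/10) = 0.8410
  Stage 2: F_2 = 10^(1.40/10) = 1.380, G_2 = 10^(11.4/10) = 13.80
  Stage 3: F_3 = 10^(1.88/10) = 1.542, G_3 = 10^(18.9/10) = 77.62
Friis cascade:
  F = 1.189 + (1.380 − 1)/0.8410 + (1.542 − 1)/11.61 = 1.688
NF = 10 log₁₀(1.688) = 2.27 dB

2.27 dB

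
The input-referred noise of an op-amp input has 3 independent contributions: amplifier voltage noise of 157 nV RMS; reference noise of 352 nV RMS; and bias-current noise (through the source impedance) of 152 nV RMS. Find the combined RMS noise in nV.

414 nV

Uncorrelated sources add in power (mean-square): V_tot = √(ΣV_i²)
V_tot = √[(1.57×10⁻⁷)² + (3.52×10⁻⁷)² + (1.52×10⁻⁷)²] = 4.14×10⁻⁷ V = 414 nV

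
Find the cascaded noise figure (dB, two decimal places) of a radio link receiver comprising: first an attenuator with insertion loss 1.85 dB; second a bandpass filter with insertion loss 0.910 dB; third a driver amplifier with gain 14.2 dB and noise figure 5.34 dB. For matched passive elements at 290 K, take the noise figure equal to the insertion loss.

Convert to linear (a loss of L dB is a gain of −L dB): F_i = 10^(NF_i/10), G_i = 10^(G_i,dB/10)
  Stage 1: F_1 = 10^(1.85/10) = 1.531, G_1 = 10^(−1.85/10) = 0.6531
  Stage 2: F_2 = 10^(0.910/10) = 1.233, G_2 = 10^(−0.910/10) = 0.8110
  Stage 3: F_3 = 10^(5.34/10) = 3.420, G_3 = 10^(14.2/10) = 26.30
Friis cascade:
  F = 1.531 + (1.233 − 1)/0.6531 + (3.420 − 1)/0.5297 = 6.457
NF = 10 log₁₀(6.457) = 8.10 dB

8.10 dB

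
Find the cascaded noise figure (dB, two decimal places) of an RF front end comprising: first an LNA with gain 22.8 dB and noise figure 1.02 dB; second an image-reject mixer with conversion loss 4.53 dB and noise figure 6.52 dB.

1.08 dB

Convert to linear (a loss of L dB is a gain of −L dB): F_i = 10^(NF_i/10), G_i = 10^(G_i,dB/10)
  Stage 1: F_1 = 10^(1.02/10) = 1.265, G_1 = 10^(22.8/10) = 190.5
  Stage 2: F_2 = 10^(6.52/10) = 4.487, G_2 = 10^(−4.53/10) = 0.3524
Friis cascade:
  F = 1.265 + (4.487 − 1)/190.5 = 1.283
NF = 10 log₁₀(1.283) = 1.08 dB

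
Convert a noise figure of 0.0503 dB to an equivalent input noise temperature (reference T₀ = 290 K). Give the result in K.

3.38 K

F = 10^(0.0503/10) = 1.01165
T_e = (F − 1)·T₀ = (1.01165 − 1) × 290 = 3.38 K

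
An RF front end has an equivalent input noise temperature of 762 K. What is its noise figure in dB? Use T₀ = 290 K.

F = 1 + T_e/T₀ = 1 + 762/290 = 3.62759
NF = 10 log₁₀(3.62759) = 5.60 dB

5.60 dB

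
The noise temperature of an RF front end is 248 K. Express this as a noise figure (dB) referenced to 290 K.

F = 1 + T_e/T₀ = 1 + 248/290 = 1.85517
NF = 10 log₁₀(1.85517) = 2.68 dB

2.68 dB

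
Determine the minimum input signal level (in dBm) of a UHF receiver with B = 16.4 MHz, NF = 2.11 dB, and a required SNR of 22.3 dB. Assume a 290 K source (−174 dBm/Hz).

−77.4 dBm

Sensitivity = −174 + 10 log₁₀(B) + NF + SNR_min
= −174 + 72.15 + 2.11 + 22.3
= −77.44 dBm → −77.4 dBm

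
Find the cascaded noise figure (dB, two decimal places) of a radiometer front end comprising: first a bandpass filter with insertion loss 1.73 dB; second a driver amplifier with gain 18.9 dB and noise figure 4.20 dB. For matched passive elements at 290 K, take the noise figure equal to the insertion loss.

5.93 dB

Convert to linear (a loss of L dB is a gain of −L dB): F_i = 10^(NF_i/10), G_i = 10^(G_i,dB/10)
  Stage 1: F_1 = 10^(1.73/10) = 1.489, G_1 = 10^(−1.73/10) = 0.6714
  Stage 2: F_2 = 10^(4.20/10) = 2.630, G_2 = 10^(18.9/10) = 77.62
Friis cascade:
  F = 1.489 + (2.630 − 1)/0.6714 = 3.917
NF = 10 log₁₀(3.917) = 5.93 dB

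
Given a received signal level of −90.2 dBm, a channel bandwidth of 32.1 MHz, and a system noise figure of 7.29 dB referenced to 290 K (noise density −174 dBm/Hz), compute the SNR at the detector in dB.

1.4 dB

Noise floor: N = −174 + 10 log₁₀(B) + NF
10 log₁₀(3.21×10⁷) = 75.07 dB
N = −174 + 75.07 + 7.29 = −91.64 dBm
SNR = P_sig − N = −90.2 − (−91.64) = 1.44 dB → 1.4 dB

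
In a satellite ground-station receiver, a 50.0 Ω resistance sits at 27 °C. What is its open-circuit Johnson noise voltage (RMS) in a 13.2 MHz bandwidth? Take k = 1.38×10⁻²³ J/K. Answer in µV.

T = 27 °C + 273.15 = 300.15 K
V_n = √(4kTRB)
4kTRB = 4 × 1.38×10⁻²³ × 300.15 × 5.00×10¹ × 1.32×10⁷ = 1.09×10⁻¹¹ V²
V_n = √(1.09×10⁻¹¹) = 3.31×10⁻⁶ V = 3.31 µV

3.31 µV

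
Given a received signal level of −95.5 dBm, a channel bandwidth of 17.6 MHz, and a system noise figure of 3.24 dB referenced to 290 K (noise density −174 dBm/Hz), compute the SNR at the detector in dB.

2.8 dB

Noise floor: N = −174 + 10 log₁₀(B) + NF
10 log₁₀(1.76×10⁷) = 72.46 dB
N = −174 + 72.46 + 3.24 = −98.30 dBm
SNR = P_sig − N = −95.5 − (−98.30) = 2.80 dB → 2.8 dB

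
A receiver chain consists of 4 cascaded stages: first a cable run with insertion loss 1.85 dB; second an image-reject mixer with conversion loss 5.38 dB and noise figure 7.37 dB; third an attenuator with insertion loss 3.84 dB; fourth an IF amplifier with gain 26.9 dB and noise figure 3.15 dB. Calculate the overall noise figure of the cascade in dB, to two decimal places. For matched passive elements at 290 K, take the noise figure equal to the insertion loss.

Convert to linear (a loss of L dB is a gain of −L dB): F_i = 10^(NF_i/10), G_i = 10^(G_i,dB/10)
  Stage 1: F_1 = 10^(1.85/10) = 1.531, G_1 = 10^(−1.85/10) = 0.6531
  Stage 2: F_2 = 10^(7.37/10) = 5.458, G_2 = 10^(−5.38/10) = 0.2897
  Stage 3: F_3 = 10^(3.84/10) = 2.421, G_3 = 10^(−3.84/10) = 0.4130
  Stage 4: F_4 = 10^(3.15/10) = 2.065, G_4 = 10^(26.9/10) = 489.8
Friis cascade:
  F = 1.531 + (5.458 − 1)/0.6531 + (2.421 − 1)/0.1892 + (2.065 − 1)/0.07816 = 29.50
NF = 10 log₁₀(29.50) = 14.70 dB

14.70 dB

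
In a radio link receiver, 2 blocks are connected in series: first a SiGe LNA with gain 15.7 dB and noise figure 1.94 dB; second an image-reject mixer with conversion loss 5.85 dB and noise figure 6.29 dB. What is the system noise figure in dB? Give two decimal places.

Convert to linear (a loss of L dB is a gain of −L dB): F_i = 10^(NF_i/10), G_i = 10^(G_i,dB/10)
  Stage 1: F_1 = 10^(1.94/10) = 1.563, G_1 = 10^(15.7/10) = 37.15
  Stage 2: F_2 = 10^(6.29/10) = 4.256, G_2 = 10^(−5.85/10) = 0.2600
Friis cascade:
  F = 1.563 + (4.256 − 1)/37.15 = 1.651
NF = 10 log₁₀(1.651) = 2.18 dB

2.18 dB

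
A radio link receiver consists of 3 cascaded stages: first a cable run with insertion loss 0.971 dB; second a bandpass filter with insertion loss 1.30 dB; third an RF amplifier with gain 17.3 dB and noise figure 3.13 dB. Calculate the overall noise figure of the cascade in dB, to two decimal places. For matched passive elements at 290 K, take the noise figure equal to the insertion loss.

Convert to linear (a loss of L dB is a gain of −L dB): F_i = 10^(NF_i/10), G_i = 10^(G_i,dB/10)
  Stage 1: F_1 = 10^(0.971/10) = 1.251, G_1 = 10^(−0.971/10) = 0.7997
  Stage 2: F_2 = 10^(1.30/10) = 1.349, G_2 = 10^(−1.30/10) = 0.7413
  Stage 3: F_3 = 10^(3.13/10) = 2.056, G_3 = 10^(17.3/10) = 53.70
Friis cascade:
  F = 1.251 + (1.349 − 1)/0.7997 + (2.056 − 1)/0.5928 = 3.468
NF = 10 log₁₀(3.468) = 5.40 dB

5.40 dB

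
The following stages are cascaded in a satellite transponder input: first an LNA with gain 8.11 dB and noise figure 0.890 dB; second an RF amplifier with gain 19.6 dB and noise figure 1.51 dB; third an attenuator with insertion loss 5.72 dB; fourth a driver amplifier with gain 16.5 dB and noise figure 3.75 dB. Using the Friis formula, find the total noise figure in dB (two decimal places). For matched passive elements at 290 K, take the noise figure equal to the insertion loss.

Convert to linear (a loss of L dB is a gain of −L dB): F_i = 10^(NF_i/10), G_i = 10^(G_i,dB/10)
  Stage 1: F_1 = 10^(0.890/10) = 1.227, G_1 = 10^(8.11/10) = 6.471
  Stage 2: F_2 = 10^(1.51/10) = 1.416, G_2 = 10^(19.6/10) = 91.20
  Stage 3: F_3 = 10^(5.72/10) = 3.733, G_3 = 10^(−5.72/10) = 0.2679
  Stage 4: F_4 = 10^(3.75/10) = 2.371, G_4 = 10^(16.5/10) = 44.67
Friis cascade:
  F = 1.227 + (1.416 − 1)/6.471 + (3.733 − 1)/590.2 + (2.371 − 1)/158.1 = 1.305
NF = 10 log₁₀(1.305) = 1.16 dB

1.16 dB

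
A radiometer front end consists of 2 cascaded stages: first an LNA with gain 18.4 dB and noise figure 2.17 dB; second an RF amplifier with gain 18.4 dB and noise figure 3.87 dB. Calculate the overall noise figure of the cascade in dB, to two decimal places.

Convert to linear (a loss of L dB is a gain of −L dB): F_i = 10^(NF_i/10), G_i = 10^(G_i,dB/10)
  Stage 1: F_1 = 10^(2.17/10) = 1.648, G_1 = 10^(18.4/10) = 69.18
  Stage 2: F_2 = 10^(3.87/10) = 2.438, G_2 = 10^(18.4/10) = 69.18
Friis cascade:
  F = 1.648 + (2.438 − 1)/69.18 = 1.669
NF = 10 log₁₀(1.669) = 2.22 dB

2.22 dB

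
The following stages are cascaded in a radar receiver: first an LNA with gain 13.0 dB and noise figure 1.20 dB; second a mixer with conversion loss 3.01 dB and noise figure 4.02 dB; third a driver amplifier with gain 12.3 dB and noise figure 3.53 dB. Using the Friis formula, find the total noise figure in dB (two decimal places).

1.82 dB

Convert to linear (a loss of L dB is a gain of −L dB): F_i = 10^(NF_i/10), G_i = 10^(G_i,dB/10)
  Stage 1: F_1 = 10^(1.20/10) = 1.318, G_1 = 10^(13.0/10) = 19.95
  Stage 2: F_2 = 10^(4.02/10) = 2.523, G_2 = 10^(−3.01/10) = 0.5000
  Stage 3: F_3 = 10^(3.53/10) = 2.254, G_3 = 10^(12.3/10) = 16.98
Friis cascade:
  F = 1.318 + (2.523 − 1)/19.95 + (2.254 − 1)/9.977 = 1.520
NF = 10 log₁₀(1.520) = 1.82 dB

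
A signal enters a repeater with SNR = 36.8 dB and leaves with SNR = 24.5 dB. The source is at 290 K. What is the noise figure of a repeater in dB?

12.3 dB

NF (dB) = SNR_in(dB) − SNR_out(dB) when the source is at T₀
NF = 36.8 − 24.5 = 12.3 dB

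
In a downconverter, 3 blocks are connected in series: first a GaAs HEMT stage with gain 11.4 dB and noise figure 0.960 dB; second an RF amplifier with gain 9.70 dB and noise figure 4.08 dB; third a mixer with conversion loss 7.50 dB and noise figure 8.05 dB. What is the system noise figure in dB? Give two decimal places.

1.47 dB

Convert to linear (a loss of L dB is a gain of −L dB): F_i = 10^(NF_i/10), G_i = 10^(G_i,dB/10)
  Stage 1: F_1 = 10^(0.960/10) = 1.247, G_1 = 10^(11.4/10) = 13.80
  Stage 2: F_2 = 10^(4.08/10) = 2.559, G_2 = 10^(9.70/10) = 9.333
  Stage 3: F_3 = 10^(8.05/10) = 6.383, G_3 = 10^(−7.50/10) = 0.1778
Friis cascade:
  F = 1.247 + (2.559 − 1)/13.80 + (6.383 − 1)/128.8 = 1.402
NF = 10 log₁₀(1.402) = 1.47 dB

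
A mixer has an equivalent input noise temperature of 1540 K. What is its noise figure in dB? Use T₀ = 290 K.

8.00 dB

F = 1 + T_e/T₀ = 1 + 1540/290 = 6.31034
NF = 10 log₁₀(6.31034) = 8.00 dB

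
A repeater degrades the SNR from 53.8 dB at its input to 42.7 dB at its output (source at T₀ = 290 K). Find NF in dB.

11.1 dB

NF (dB) = SNR_in(dB) − SNR_out(dB) when the source is at T₀
NF = 53.8 − 42.7 = 11.1 dB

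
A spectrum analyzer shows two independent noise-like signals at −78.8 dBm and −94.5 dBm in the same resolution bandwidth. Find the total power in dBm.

Convert to linear, add, convert back:
P₁ = 1.32×10⁻¹¹ W, P₂ = 3.55×10⁻¹³ W
P_tot = 1.35×10⁻¹¹ W → 10 log₁₀(P_tot / 10⁻³) = −78.7 dBm

−78.7 dBm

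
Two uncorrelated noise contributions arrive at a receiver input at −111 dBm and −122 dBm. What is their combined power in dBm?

Convert to linear, add, convert back:
P₁ = 7.94×10⁻¹⁵ W, P₂ = 6.31×10⁻¹⁶ W
P_tot = 8.57×10⁻¹⁵ W → 10 log₁₀(P_tot / 10⁻³) = −110.7 dBm

−110.7 dBm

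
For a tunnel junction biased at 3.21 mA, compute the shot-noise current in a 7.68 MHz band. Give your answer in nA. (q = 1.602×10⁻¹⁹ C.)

88.9 nA

I_n = √(2qI·B)
2qI·B = 2 × 1.602×10⁻¹⁹ × 3.21×10⁻³ × 7.68×10⁶ = 7.90×10⁻¹⁵ A²
I_n = √(7.90×10⁻¹⁵) = 8.89×10⁻⁸ A = 88.9 nA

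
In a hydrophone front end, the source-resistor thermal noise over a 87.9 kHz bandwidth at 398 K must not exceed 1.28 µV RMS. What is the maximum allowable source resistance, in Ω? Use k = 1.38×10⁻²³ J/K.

848 Ω

Johnson–Nyquist: V_n = √(4kTRB) ⇒ R = V_n² / (4kTB)
4kTB = 4 × 1.38×10⁻²³ × 398 × 8.79×10⁴ = 1.93×10⁻¹⁵
R = (1.28×10⁻⁶)² / 1.93×10⁻¹⁵ = 8.48×10² Ω = 848 Ω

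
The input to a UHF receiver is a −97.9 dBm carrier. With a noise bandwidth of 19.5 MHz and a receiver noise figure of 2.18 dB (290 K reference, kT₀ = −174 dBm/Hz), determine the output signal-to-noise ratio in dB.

1.0 dB

Noise floor: N = −174 + 10 log₁₀(B) + NF
10 log₁₀(1.95×10⁷) = 72.9 dB
N = −174 + 72.9 + 2.18 = −98.92 dBm
SNR = P_sig − N = −97.9 − (−98.92) = 1.02 dB → 1.0 dB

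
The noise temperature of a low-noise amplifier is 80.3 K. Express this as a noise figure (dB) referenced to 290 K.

F = 1 + T_e/T₀ = 1 + 80.3/290 = 1.2769
NF = 10 log₁₀(1.2769) = 1.06 dB

1.06 dB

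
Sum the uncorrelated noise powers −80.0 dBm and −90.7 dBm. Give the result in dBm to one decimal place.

Convert to linear, add, convert back:
P₁ = 1.00×10⁻¹¹ W, P₂ = 8.51×10⁻¹³ W
P_tot = 1.09×10⁻¹¹ W → 10 log₁₀(P_tot / 10⁻³) = −79.6 dBm

−79.6 dBm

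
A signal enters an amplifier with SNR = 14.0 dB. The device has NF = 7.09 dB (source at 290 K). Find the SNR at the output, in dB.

6.91 dB

By definition F = SNR_in/SNR_out, so in dB: SNR_out = SNR_in − NF
SNR_out = 14.0 − 7.09 = 6.91 dB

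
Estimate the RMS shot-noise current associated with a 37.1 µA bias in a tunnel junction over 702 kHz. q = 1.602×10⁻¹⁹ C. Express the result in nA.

I_n = √(2qI·B)
2qI·B = 2 × 1.602×10⁻¹⁹ × 3.71×10⁻⁵ × 7.02×10⁵ = 8.34×10⁻¹⁸ A²
I_n = √(8.34×10⁻¹⁸) = 2.89×10⁻⁹ A = 2.89 nA

2.89 nA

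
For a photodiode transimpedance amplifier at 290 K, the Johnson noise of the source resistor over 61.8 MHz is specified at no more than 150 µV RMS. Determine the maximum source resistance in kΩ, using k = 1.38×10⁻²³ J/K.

Johnson–Nyquist: V_n = √(4kTRB) ⇒ R = V_n² / (4kTB)
4kTB = 4 × 1.38×10⁻²³ × 290 × 6.18×10⁷ = 9.89×10⁻¹³
R = (1.50×10⁻⁴)² / 9.89×10⁻¹³ = 2.27×10⁴ Ω = 22.7 kΩ

22.7 kΩ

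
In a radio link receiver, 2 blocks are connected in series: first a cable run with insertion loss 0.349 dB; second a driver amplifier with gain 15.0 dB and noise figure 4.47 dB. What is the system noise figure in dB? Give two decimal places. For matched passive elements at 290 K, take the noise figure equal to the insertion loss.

4.82 dB

Convert to linear (a loss of L dB is a gain of −L dB): F_i = 10^(NF_i/10), G_i = 10^(G_i,dB/10)
  Stage 1: F_1 = 10^(0.349/10) = 1.084, G_1 = 10^(−0.349/10) = 0.9228
  Stage 2: F_2 = 10^(4.47/10) = 2.799, G_2 = 10^(15.0/10) = 31.62
Friis cascade:
  F = 1.084 + (2.799 − 1)/0.9228 = 3.033
NF = 10 log₁₀(3.033) = 4.82 dB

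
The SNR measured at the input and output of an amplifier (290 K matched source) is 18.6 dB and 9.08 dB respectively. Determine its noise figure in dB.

9.52 dB

NF (dB) = SNR_in(dB) − SNR_out(dB) when the source is at T₀
NF = 18.6 − 9.08 = 9.52 dB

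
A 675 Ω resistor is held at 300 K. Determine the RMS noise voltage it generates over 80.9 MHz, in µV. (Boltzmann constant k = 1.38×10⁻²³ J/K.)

30.1 µV

V_n = √(4kTRB)
4kTRB = 4 × 1.38×10⁻²³ × 300 × 6.75×10² × 8.09×10⁷ = 9.04×10⁻¹⁰ V²
V_n = √(9.04×10⁻¹⁰) = 3.01×10⁻⁵ V = 30.1 µV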